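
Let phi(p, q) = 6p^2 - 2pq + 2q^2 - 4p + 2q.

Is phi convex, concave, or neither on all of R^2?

convex

phi is quadratic, so its Hessian is the constant matrix H = [[12, -2], [-2, 4]].
det(H) = 44, tr(H) = 16.
det(H) > 0 and tr(H) > 0, so H is positive definite everywhere: convex.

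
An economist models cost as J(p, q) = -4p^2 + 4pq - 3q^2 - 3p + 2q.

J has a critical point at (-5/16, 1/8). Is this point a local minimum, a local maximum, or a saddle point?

The Hessian of J is constant: H = [[-8, 4], [4, -6]].
det(H) = (-8)·(-6) − 4² = 32.
det(H) > 0 and tr(H) = -14 < 0, so H is negative definite and the point is a local maximum.

local maximum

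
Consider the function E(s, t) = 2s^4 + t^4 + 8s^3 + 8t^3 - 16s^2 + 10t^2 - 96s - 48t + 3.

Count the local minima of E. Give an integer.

4

E separates as a function of s plus a function of t, so ∇E=0 decouples.
∂E/∂s = 8(s - 2)(s + 2)(s + 3) = 0 at s ∈ {-3, -2, 2}; ∂E/∂t = 4(t - 1)(t + 3)(t + 4) = 0 at t ∈ {-4, -3, 1}.
The Hessian is diagonal: diag(E_ss, E_tt). Second derivatives: E_ss(-3)=40, E_ss(-2)=-32, E_ss(2)=160; E_tt(-4)=20, E_tt(-3)=-16, E_tt(1)=80.
Local minima occur where both diagonal entries positive: (-3, -4), (-3, 1), (2, -4), (2, 1). Count: 4.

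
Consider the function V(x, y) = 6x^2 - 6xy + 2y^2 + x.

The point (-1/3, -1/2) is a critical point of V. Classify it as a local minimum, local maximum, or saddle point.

The Hessian of V is constant: H = [[12, -6], [-6, 4]].
det(H) = 12·4 − (-6)² = 12.
det(H) > 0 and tr(H) = 16 > 0, so H is positive definite and the point is a local minimum.

local minimum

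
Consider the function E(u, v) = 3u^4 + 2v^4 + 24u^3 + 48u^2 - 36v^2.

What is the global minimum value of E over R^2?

-162

E(u,v) separates as P(u) + Q(v), so its minimum is min P + min Q.
P'(u) = 12u(u + 2)(u + 4) vanishes at u ∈ {-4, -2, 0}; Q'(v) = 8v(v - 3)(v + 3) vanishes at v ∈ {-3, 0, 3}.
Local minima of P (where P''>0): P(-4)=0, P(0)=0. Local minima of Q: Q(-3)=-162, Q(3)=-162.
So the global minimum of E is P(-4) + Q(-3) = 0 − 162 = -162, attained at (-4, -3).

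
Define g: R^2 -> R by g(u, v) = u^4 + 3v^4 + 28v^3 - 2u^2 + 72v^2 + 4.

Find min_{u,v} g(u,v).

g(u,v) separates as P(u) + Q(v) + 4, so its minimum is min P + min Q + 4.
P'(u) = 4u(u - 1)(u + 1) vanishes at u ∈ {-1, 0, 1}; Q'(v) = 12v(v + 3)(v + 4) vanishes at v ∈ {-4, -3, 0}.
Local minima of P (where P''>0): P(-1)=-1, P(1)=-1. Local minima of Q: Q(-4)=128, Q(0)=0.
So the global minimum of g is P(-1) + Q(0) + 4 = -1 + 0 + 4 = 3, attained at (-1, 0).

3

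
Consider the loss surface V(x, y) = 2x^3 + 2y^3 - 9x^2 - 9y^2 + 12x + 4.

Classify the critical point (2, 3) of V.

The mixed partial ∂²V/∂x∂y is 0, so the Hessian at any point is diag(V_xx, V_yy) = diag(6(2x - 3), 6(2y - 3)).
At (2, 3): H = diag(6, 18).
Both eigenvalues are positive, so H is positive definite: a local minimum.

local minimum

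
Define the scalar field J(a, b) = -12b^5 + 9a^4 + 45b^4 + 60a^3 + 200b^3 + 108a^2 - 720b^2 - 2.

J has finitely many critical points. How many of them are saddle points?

J separates as a function of a plus a function of b, so ∇J=0 decouples.
∂J/∂a = 36a(a + 2)(a + 3) = 0 at a ∈ {-3, -2, 0}; ∂J/∂b = -60b(b - 4)(b - 2)(b + 3) = 0 at b ∈ {-3, 0, 2, 4}.
The Hessian is diagonal: diag(J_aa, J_bb). Second derivatives: J_aa(-3)=108, J_aa(-2)=-72, J_aa(0)=216; J_bb(-3)=6300, J_bb(0)=-1440, J_bb(2)=1200, J_bb(4)=-3360.
Saddle points occur where the two diagonal entries have opposite signs: (-3, 0), (-3, 4), (-2, -3), (-2, 2), (0, 0), (0, 4). Count: 6.

6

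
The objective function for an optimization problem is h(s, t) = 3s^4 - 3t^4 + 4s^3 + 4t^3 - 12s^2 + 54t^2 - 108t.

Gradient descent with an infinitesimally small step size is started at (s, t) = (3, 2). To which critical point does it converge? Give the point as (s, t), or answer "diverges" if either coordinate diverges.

(1, 1)

h is separable, so gradient descent decouples: s follows -∂h/∂s, t follows -∂h/∂t.
∂h/∂s = 12s(s - 1)(s + 2); at s=3 this is 360, so s decreases.
∂h/∂t = -12(t - 3)(t - 1)(t + 3); at t=2 this is 60, so t decreases.
s converges to its nearest critical value 1 (a local min of the s-part); t converges to 1. The iterate converges to (1, 1).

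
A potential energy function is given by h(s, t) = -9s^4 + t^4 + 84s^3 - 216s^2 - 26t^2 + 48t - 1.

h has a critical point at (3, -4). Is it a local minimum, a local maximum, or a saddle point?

local minimum

The mixed partial ∂²h/∂s∂t is 0, so the Hessian at any point is diag(h_ss, h_tt) = diag(36(-3s^2 + 14s - 12), 4(3t^2 - 13)).
At (3, -4): H = diag(108, 140).
Both eigenvalues are positive, so H is positive definite: a local minimum.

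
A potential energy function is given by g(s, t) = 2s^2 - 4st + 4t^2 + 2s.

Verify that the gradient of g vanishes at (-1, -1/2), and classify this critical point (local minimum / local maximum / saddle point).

∇g = (4s - 4t + 2, -4s + 8t); substituting (-1, -1/2) gives ∇g = (0, 0), so (-1, -1/2) is indeed a critical point.
The Hessian of g is constant: H = [[4, -4], [-4, 8]].
det(H) = 4·8 − (-4)² = 16.
det(H) > 0 and tr(H) = 12 > 0, so H is positive definite and the point is a local minimum.

local minimum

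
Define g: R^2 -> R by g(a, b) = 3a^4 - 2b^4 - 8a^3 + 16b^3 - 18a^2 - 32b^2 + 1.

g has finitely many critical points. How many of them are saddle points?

g separates as a function of a plus a function of b, so ∇g=0 decouples.
∂g/∂a = 12a(a - 3)(a + 1) = 0 at a ∈ {-1, 0, 3}; ∂g/∂b = -8b(b - 4)(b - 2) = 0 at b ∈ {0, 2, 4}.
The Hessian is diagonal: diag(g_aa, g_bb). Second derivatives: g_aa(-1)=48, g_aa(0)=-36, g_aa(3)=144; g_bb(0)=-64, g_bb(2)=32, g_bb(4)=-64.
Saddle points occur where the two diagonal entries have opposite signs: (-1, 0), (-1, 4), (0, 2), (3, 0), (3, 4). Count: 5.

5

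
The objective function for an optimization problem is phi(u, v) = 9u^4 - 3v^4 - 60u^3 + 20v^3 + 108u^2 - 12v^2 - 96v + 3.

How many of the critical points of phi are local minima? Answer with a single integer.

phi separates as a function of u plus a function of v, so ∇phi=0 decouples.
∂phi/∂u = 36u(u - 3)(u - 2) = 0 at u ∈ {0, 2, 3}; ∂phi/∂v = -12(v - 4)(v - 2)(v + 1) = 0 at v ∈ {-1, 2, 4}.
The Hessian is diagonal: diag(phi_uu, phi_vv). Second derivatives: phi_uu(0)=216, phi_uu(2)=-72, phi_uu(3)=108; phi_vv(-1)=-180, phi_vv(2)=72, phi_vv(4)=-120.
Local minima occur where both diagonal entries positive: (0, 2), (3, 2). Count: 2.

2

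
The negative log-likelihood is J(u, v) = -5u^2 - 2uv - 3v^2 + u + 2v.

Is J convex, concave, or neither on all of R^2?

J is quadratic, so its Hessian is the constant matrix H = [[-10, -2], [-2, -6]].
det(H) = 56, tr(H) = -16.
det(H) > 0 and tr(H) < 0, so H is negative definite everywhere: concave.

concave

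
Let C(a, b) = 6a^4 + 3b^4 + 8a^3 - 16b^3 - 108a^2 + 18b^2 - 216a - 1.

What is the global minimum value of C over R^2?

C(a,b) separates as P(a) + Q(b) − 1, so its minimum is min P + min Q − 1.
P'(a) = 24(a - 3)(a + 1)(a + 3) vanishes at a ∈ {-3, -1, 3}; Q'(b) = 12b(b - 3)(b - 1) vanishes at b ∈ {0, 1, 3}.
Local minima of P (where P''>0): P(-3)=-54, P(3)=-918. Local minima of Q: Q(0)=0, Q(3)=-27.
So the global minimum of C is P(3) + Q(3) − 1 = -918 − 27 − 1 = -946, attained at (3, 3).

-946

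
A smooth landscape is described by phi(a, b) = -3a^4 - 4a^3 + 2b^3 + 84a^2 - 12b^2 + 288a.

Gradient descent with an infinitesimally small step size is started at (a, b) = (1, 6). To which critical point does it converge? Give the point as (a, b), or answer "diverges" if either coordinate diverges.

(-2, 4)

phi is separable, so gradient descent decouples: a follows -∂phi/∂a, b follows -∂phi/∂b.
∂phi/∂a = -12(a - 4)(a + 2)(a + 3); at a=1 this is 432, so a decreases.
∂phi/∂b = 6b(b - 4); at b=6 this is 72, so b decreases.
a converges to its nearest critical value -2 (a local min of the a-part); b converges to 4. The iterate converges to (-2, 4).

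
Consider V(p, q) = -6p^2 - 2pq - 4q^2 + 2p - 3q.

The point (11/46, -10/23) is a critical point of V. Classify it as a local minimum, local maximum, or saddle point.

The Hessian of V is constant: H = [[-12, -2], [-2, -8]].
det(H) = (-12)·(-8) − (-2)² = 92.
det(H) > 0 and tr(H) = -20 < 0, so H is negative definite and the point is a local maximum.

local maximum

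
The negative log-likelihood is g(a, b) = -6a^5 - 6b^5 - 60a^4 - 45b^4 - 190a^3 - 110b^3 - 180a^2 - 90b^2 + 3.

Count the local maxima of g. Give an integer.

g separates as a function of a plus a function of b, so ∇g=0 decouples.
∂g/∂a = -30a(a + 1)(a + 3)(a + 4) = 0 at a ∈ {-4, -3, -1, 0}; ∂g/∂b = -30b(b + 1)(b + 2)(b + 3) = 0 at b ∈ {-3, -2, -1, 0}.
The Hessian is diagonal: diag(g_aa, g_bb). Second derivatives: g_aa(-4)=360, g_aa(-3)=-180, g_aa(-1)=180, g_aa(0)=-360; g_bb(-3)=180, g_bb(-2)=-60, g_bb(-1)=60, g_bb(0)=-180.
Local maxima occur where both diagonal entries negative: (-3, -2), (-3, 0), (0, -2), (0, 0). Count: 4.

4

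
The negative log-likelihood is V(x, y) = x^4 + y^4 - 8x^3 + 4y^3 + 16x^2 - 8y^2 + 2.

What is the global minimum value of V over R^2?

V(x,y) separates as P(x) + Q(y) + 2, so its minimum is min P + min Q + 2.
P'(x) = 4x(x - 4)(x - 2) vanishes at x ∈ {0, 2, 4}; Q'(y) = 4y(y - 1)(y + 4) vanishes at y ∈ {-4, 0, 1}.
Local minima of P (where P''>0): P(0)=0, P(4)=0. Local minima of Q: Q(-4)=-128, Q(1)=-3.
So the global minimum of V is P(0) + Q(-4) + 2 = 0 − 128 + 2 = -126, attained at (0, -4).

-126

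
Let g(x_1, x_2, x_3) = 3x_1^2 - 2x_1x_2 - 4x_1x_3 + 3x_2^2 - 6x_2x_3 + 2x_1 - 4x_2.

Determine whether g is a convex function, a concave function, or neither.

g is quadratic, so its Hessian is the constant matrix H = [[6, -2, -4], [-2, 6, -6], [-4, -6, 0]].
Leading principal minors: 6, 32, -408.
Neither pattern holds ⇒ H is indefinite ⇒ neither convex nor concave.

neither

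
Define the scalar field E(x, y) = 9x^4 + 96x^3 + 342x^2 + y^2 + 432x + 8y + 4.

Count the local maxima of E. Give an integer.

0

E separates as a function of x plus a function of y, so ∇E=0 decouples.
∂E/∂x = 36(x + 1)(x + 3)(x + 4) = 0 at x ∈ {-4, -3, -1}; ∂E/∂y = 2(y + 4) = 0 at y ∈ {-4}.
The Hessian is diagonal: diag(E_xx, E_yy). Second derivatives: E_xx(-4)=108, E_xx(-3)=-72, E_xx(-1)=216; E_yy(-4)=2.
Local maxima occur where both diagonal entries negative: none. Count: 0.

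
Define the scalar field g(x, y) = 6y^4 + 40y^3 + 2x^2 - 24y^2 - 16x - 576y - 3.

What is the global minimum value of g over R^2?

-867

g(x,y) separates as P(x) + Q(y) − 3, so its minimum is min P + min Q − 3.
P'(x) = 4x - 16 vanishes at x ∈ {4}; Q'(y) = 24(y - 2)(y + 3)(y + 4) vanishes at y ∈ {-4, -3, 2}.
Local minima of P (where P''>0): P(4)=-32. Local minima of Q: Q(-4)=896, Q(2)=-832.
So the global minimum of g is P(4) + Q(2) − 3 = -32 − 832 − 3 = -867, attained at (4, 2).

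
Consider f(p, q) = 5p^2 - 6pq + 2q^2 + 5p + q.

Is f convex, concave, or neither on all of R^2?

f is quadratic, so its Hessian is the constant matrix H = [[10, -6], [-6, 4]].
det(H) = 4, tr(H) = 14.
det(H) > 0 and tr(H) > 0, so H is positive definite everywhere: convex.

convex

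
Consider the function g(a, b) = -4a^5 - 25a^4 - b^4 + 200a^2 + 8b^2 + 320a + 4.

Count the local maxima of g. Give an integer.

4

g separates as a function of a plus a function of b, so ∇g=0 decouples.
∂g/∂a = -20(a - 2)(a + 1)(a + 2)(a + 4) = 0 at a ∈ {-4, -2, -1, 2}; ∂g/∂b = -4b(b - 2)(b + 2) = 0 at b ∈ {-2, 0, 2}.
The Hessian is diagonal: diag(g_aa, g_bb). Second derivatives: g_aa(-4)=720, g_aa(-2)=-160, g_aa(-1)=180, g_aa(2)=-1440; g_bb(-2)=-32, g_bb(0)=16, g_bb(2)=-32.
Local maxima occur where both diagonal entries negative: (-2, -2), (-2, 2), (2, -2), (2, 2). Count: 4.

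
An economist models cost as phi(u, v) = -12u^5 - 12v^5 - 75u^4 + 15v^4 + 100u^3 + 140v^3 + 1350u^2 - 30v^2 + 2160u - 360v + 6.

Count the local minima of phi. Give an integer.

phi separates as a function of u plus a function of v, so ∇phi=0 decouples.
∂phi/∂u = -60(u - 3)(u + 1)(u + 3)(u + 4) = 0 at u ∈ {-4, -3, -1, 3}; ∂phi/∂v = -60(v - 3)(v - 1)(v + 1)(v + 2) = 0 at v ∈ {-2, -1, 1, 3}.
The Hessian is diagonal: diag(phi_uu, phi_vv). Second derivatives: phi_uu(-4)=1260, phi_uu(-3)=-720, phi_uu(-1)=1440, phi_uu(3)=-10080; phi_vv(-2)=900, phi_vv(-1)=-480, phi_vv(1)=720, phi_vv(3)=-2400.
Local minima occur where both diagonal entries positive: (-4, -2), (-4, 1), (-1, -2), (-1, 1). Count: 4.

4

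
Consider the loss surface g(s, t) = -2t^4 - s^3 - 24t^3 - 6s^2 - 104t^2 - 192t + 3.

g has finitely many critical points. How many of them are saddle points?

g separates as a function of s plus a function of t, so ∇g=0 decouples.
∂g/∂s = -3s(s + 4) = 0 at s ∈ {-4, 0}; ∂g/∂t = -8(t + 2)(t + 3)(t + 4) = 0 at t ∈ {-4, -3, -2}.
The Hessian is diagonal: diag(g_ss, g_tt). Second derivatives: g_ss(-4)=12, g_ss(0)=-12; g_tt(-4)=-16, g_tt(-3)=8, g_tt(-2)=-16.
Saddle points occur where the two diagonal entries have opposite signs: (-4, -4), (-4, -2), (0, -3). Count: 3.

3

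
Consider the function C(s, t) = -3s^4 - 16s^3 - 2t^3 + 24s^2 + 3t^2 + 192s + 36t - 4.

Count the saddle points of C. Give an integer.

C separates as a function of s plus a function of t, so ∇C=0 decouples.
∂C/∂s = -12(s - 2)(s + 2)(s + 4) = 0 at s ∈ {-4, -2, 2}; ∂C/∂t = -6(t - 3)(t + 2) = 0 at t ∈ {-2, 3}.
The Hessian is diagonal: diag(C_ss, C_tt). Second derivatives: C_ss(-4)=-144, C_ss(-2)=96, C_ss(2)=-288; C_tt(-2)=30, C_tt(3)=-30.
Saddle points occur where the two diagonal entries have opposite signs: (-4, -2), (-2, 3), (2, -2). Count: 3.

3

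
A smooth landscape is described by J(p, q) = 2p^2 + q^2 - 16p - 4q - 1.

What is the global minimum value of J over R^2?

-37

J(p,q) separates as A(p) + B(q) − 1, so its minimum is min A + min B − 1.
A'(p) = 4p - 16 vanishes at p ∈ {4}; B'(q) = 2q - 4 vanishes at q ∈ {2}.
Local minima of A (where A''>0): A(4)=-32. Local minima of B: B(2)=-4.
So the global minimum of J is A(4) + B(2) − 1 = -32 − 4 − 1 = -37, attained at (4, 2).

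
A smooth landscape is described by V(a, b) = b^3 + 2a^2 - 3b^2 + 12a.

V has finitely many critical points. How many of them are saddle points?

1

V separates as a function of a plus a function of b, so ∇V=0 decouples.
∂V/∂a = 4(a + 3) = 0 at a ∈ {-3}; ∂V/∂b = 3b(b - 2) = 0 at b ∈ {0, 2}.
The Hessian is diagonal: diag(V_aa, V_bb). Second derivatives: V_aa(-3)=4; V_bb(0)=-6, V_bb(2)=6.
Saddle points occur where the two diagonal entries have opposite signs: (-3, 0). Count: 1.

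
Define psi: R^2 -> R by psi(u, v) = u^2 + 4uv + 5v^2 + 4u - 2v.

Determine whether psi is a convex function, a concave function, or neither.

psi is quadratic, so its Hessian is the constant matrix H = [[2, 4], [4, 10]].
det(H) = 4, tr(H) = 12.
det(H) > 0 and tr(H) > 0, so H is positive definite everywhere: convex.

convex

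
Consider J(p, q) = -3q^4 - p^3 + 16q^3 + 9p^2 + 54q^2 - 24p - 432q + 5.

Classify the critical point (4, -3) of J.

local maximum

The mixed partial ∂²J/∂p∂q is 0, so the Hessian at any point is diag(J_pp, J_qq) = diag(6(-p + 3), 12(-3q^2 + 8q + 9)).
At (4, -3): H = diag(-6, -504).
Both eigenvalues are negative, so H is negative definite: a local maximum.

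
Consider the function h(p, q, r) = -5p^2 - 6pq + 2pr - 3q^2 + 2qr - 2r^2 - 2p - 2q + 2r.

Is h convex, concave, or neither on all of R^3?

concave

h is quadratic, so its Hessian is the constant matrix H = [[-10, -6, 2], [-6, -6, 2], [2, 2, -4]].
Leading principal minors: -10, 24, -80.
Signs alternate −, +, − ⇒ H ≺ 0 ⇒ concave.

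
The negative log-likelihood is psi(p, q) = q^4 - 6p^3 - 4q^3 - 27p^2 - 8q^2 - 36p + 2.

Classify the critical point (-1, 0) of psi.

local maximum

The mixed partial ∂²psi/∂p∂q is 0, so the Hessian at any point is diag(psi_pp, psi_qq) = diag(-18(2p + 3), 4(3q^2 - 6q - 4)).
At (-1, 0): H = diag(-18, -16).
Both eigenvalues are negative, so H is negative definite: a local maximum.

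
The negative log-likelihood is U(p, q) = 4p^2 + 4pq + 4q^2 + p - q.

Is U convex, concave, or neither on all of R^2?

U is quadratic, so its Hessian is the constant matrix H = [[8, 4], [4, 8]].
det(H) = 48, tr(H) = 16.
det(H) > 0 and tr(H) > 0, so H is positive definite everywhere: convex.

convex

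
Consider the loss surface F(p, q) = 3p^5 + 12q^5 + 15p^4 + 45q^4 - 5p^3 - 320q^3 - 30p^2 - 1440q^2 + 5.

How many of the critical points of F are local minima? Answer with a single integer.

4

F separates as a function of p plus a function of q, so ∇F=0 decouples.
∂F/∂p = 15p(p - 1)(p + 1)(p + 4) = 0 at p ∈ {-4, -1, 0, 1}; ∂F/∂q = 60q(q - 4)(q + 3)(q + 4) = 0 at q ∈ {-4, -3, 0, 4}.
The Hessian is diagonal: diag(F_pp, F_qq). Second derivatives: F_pp(-4)=-900, F_pp(-1)=90, F_pp(0)=-60, F_pp(1)=150; F_qq(-4)=-1920, F_qq(-3)=1260, F_qq(0)=-2880, F_qq(4)=13440.
Local minima occur where both diagonal entries positive: (-1, -3), (-1, 4), (1, -3), (1, 4). Count: 4.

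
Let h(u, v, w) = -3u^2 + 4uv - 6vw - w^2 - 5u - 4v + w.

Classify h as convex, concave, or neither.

neither

h is quadratic, so its Hessian is the constant matrix H = [[-6, 4, 0], [4, 0, -6], [0, -6, -2]].
Leading principal minors: -6, -16, 248.
Neither pattern holds ⇒ H is indefinite ⇒ neither convex nor concave.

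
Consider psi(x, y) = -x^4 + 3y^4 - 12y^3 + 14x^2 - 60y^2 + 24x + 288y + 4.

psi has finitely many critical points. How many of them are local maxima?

2

psi separates as a function of x plus a function of y, so ∇psi=0 decouples.
∂psi/∂x = -4(x - 3)(x + 1)(x + 2) = 0 at x ∈ {-2, -1, 3}; ∂psi/∂y = 12(y - 4)(y - 2)(y + 3) = 0 at y ∈ {-3, 2, 4}.
The Hessian is diagonal: diag(psi_xx, psi_yy). Second derivatives: psi_xx(-2)=-20, psi_xx(-1)=16, psi_xx(3)=-80; psi_yy(-3)=420, psi_yy(2)=-120, psi_yy(4)=168.
Local maxima occur where both diagonal entries negative: (-2, 2), (3, 2). Count: 2.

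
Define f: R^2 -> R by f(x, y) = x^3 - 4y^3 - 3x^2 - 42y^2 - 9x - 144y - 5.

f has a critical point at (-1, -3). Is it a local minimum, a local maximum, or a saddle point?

The mixed partial ∂²f/∂x∂y is 0, so the Hessian at any point is diag(f_xx, f_yy) = diag(6(x - 1), -12(2y + 7)).
At (-1, -3): H = diag(-12, -12).
Both eigenvalues are negative, so H is negative definite: a local maximum.

local maximum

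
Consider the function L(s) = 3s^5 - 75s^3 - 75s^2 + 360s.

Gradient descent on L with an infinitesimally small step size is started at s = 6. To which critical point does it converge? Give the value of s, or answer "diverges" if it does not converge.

L'(s) = 15(s - 4)(s - 1)(s + 2)(s + 3), so L'(6) = 10800.
Gradient descent moves in the -L' direction, i.e. s is decreasing.
The nearest critical point in that direction is s = 4, where L'' = 1890 > 0 (a local minimum). The iterate converges there.

4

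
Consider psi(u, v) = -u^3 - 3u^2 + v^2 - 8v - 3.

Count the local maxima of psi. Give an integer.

0

psi separates as a function of u plus a function of v, so ∇psi=0 decouples.
∂psi/∂u = -3u(u + 2) = 0 at u ∈ {-2, 0}; ∂psi/∂v = 2(v - 4) = 0 at v ∈ {4}.
The Hessian is diagonal: diag(psi_uu, psi_vv). Second derivatives: psi_uu(-2)=6, psi_uu(0)=-6; psi_vv(4)=2.
Local maxima occur where both diagonal entries negative: none. Count: 0.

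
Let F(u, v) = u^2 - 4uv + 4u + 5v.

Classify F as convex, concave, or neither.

neither

F is quadratic, so its Hessian is the constant matrix H = [[2, -4], [-4, 0]].
det(H) = -16, tr(H) = 2.
det(H) < 0, so H is indefinite: neither convex nor concave.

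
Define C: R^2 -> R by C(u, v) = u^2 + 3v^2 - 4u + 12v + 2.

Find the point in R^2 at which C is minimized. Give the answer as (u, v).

(2, -2)

C(u,v) separates as P(u) + Q(v) + 2, so its minimum is min P + min Q + 2.
P'(u) = 2u - 4 vanishes at u ∈ {2}; Q'(v) = 6v + 12 vanishes at v ∈ {-2}.
Local minima of P (where P''>0): P(2)=-4. Local minima of Q: Q(-2)=-12.
So the global minimum of C is P(2) + Q(-2) + 2 = -4 − 12 + 2 = -14, attained at (2, -2).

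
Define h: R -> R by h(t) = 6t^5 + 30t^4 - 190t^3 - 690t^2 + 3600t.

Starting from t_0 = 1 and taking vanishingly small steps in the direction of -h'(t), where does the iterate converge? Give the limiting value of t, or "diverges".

h'(t) = 30(t - 3)(t - 2)(t + 4)(t + 5), so h'(1) = 1800.
Gradient descent moves in the -h' direction, i.e. t is decreasing.
The nearest critical point in that direction is t = -4, where h'' = 1260 > 0 (a local minimum). The iterate converges there.

-4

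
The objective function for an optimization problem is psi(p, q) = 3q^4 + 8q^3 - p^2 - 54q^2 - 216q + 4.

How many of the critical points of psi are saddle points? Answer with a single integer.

2

psi separates as a function of p plus a function of q, so ∇psi=0 decouples.
∂psi/∂p = -2p = 0 at p ∈ {0}; ∂psi/∂q = 12(q - 3)(q + 2)(q + 3) = 0 at q ∈ {-3, -2, 3}.
The Hessian is diagonal: diag(psi_pp, psi_qq). Second derivatives: psi_pp(0)=-2; psi_qq(-3)=72, psi_qq(-2)=-60, psi_qq(3)=360.
Saddle points occur where the two diagonal entries have opposite signs: (0, -3), (0, 3). Count: 2.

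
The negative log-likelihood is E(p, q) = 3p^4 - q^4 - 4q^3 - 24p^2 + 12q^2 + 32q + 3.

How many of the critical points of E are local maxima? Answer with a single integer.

2

E separates as a function of p plus a function of q, so ∇E=0 decouples.
∂E/∂p = 12p(p - 2)(p + 2) = 0 at p ∈ {-2, 0, 2}; ∂E/∂q = -4(q - 2)(q + 1)(q + 4) = 0 at q ∈ {-4, -1, 2}.
The Hessian is diagonal: diag(E_pp, E_qq). Second derivatives: E_pp(-2)=96, E_pp(0)=-48, E_pp(2)=96; E_qq(-4)=-72, E_qq(-1)=36, E_qq(2)=-72.
Local maxima occur where both diagonal entries negative: (0, -4), (0, 2). Count: 2.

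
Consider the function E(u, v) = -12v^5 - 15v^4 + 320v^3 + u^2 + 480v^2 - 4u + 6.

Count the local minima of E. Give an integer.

E separates as a function of u plus a function of v, so ∇E=0 decouples.
∂E/∂u = 2(u - 2) = 0 at u ∈ {2}; ∂E/∂v = -60v(v - 4)(v + 1)(v + 4) = 0 at v ∈ {-4, -1, 0, 4}.
The Hessian is diagonal: diag(E_uu, E_vv). Second derivatives: E_uu(2)=2; E_vv(-4)=5760, E_vv(-1)=-900, E_vv(0)=960, E_vv(4)=-9600.
Local minima occur where both diagonal entries positive: (2, -4), (2, 0). Count: 2.

2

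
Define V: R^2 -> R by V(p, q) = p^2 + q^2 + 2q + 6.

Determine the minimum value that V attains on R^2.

5

V(p,q) separates as A(p) + B(q) + 6, so its minimum is min A + min B + 6.
A'(p) = 2p vanishes at p ∈ {0}; B'(q) = 2q + 2 vanishes at q ∈ {-1}.
Local minima of A (where A''>0): A(0)=0. Local minima of B: B(-1)=-1.
So the global minimum of V is A(0) + B(-1) + 6 = 0 − 1 + 6 = 5, attained at (0, -1).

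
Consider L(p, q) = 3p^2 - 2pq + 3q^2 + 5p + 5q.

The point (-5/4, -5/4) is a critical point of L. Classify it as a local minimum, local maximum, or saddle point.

The Hessian of L is constant: H = [[6, -2], [-2, 6]].
det(H) = 6·6 − (-2)² = 32.
det(H) > 0 and tr(H) = 12 > 0, so H is positive definite and the point is a local minimum.

local minimum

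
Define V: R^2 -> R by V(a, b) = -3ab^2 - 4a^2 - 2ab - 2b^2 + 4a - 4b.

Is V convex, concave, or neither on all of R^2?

neither

The term -3ab^2 is cubic, so the Hessian is not constant.
∂²V/∂b² = -6a - 4, which takes both signs as a varies (negative for sufficiently large a). A diagonal entry of the Hessian changing sign means the Hessian is neither positive- nor negative-semidefinite on all of R^2.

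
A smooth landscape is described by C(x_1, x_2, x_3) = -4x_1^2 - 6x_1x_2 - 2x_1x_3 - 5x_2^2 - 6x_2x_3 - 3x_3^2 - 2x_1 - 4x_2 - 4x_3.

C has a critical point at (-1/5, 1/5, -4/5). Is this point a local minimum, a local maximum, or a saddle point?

The Hessian is constant: H = [[-8, -6, -2], [-6, -10, -6], [-2, -6, -6]].
Leading principal minors: Δ₁ = -8, Δ₂ = 44, Δ₃ = -80.
The minors alternate sign starting negative (−, +, −), so H is negative definite: a local maximum.

local maximum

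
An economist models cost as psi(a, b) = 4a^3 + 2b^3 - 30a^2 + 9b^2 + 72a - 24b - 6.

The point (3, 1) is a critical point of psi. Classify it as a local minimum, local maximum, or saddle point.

The mixed partial ∂²psi/∂a∂b is 0, so the Hessian at any point is diag(psi_aa, psi_bb) = diag(12(2a - 5), 6(2b + 3)).
At (3, 1): H = diag(12, 30).
Both eigenvalues are positive, so H is positive definite: a local minimum.

local minimum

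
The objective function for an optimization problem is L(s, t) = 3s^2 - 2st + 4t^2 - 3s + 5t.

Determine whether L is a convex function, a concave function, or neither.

convex

L is quadratic, so its Hessian is the constant matrix H = [[6, -2], [-2, 8]].
det(H) = 44, tr(H) = 14.
det(H) > 0 and tr(H) > 0, so H is positive definite everywhere: convex.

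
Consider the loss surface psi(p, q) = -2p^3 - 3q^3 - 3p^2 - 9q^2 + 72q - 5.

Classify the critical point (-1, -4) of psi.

local minimum

The mixed partial ∂²psi/∂p∂q is 0, so the Hessian at any point is diag(psi_pp, psi_qq) = diag(-6(2p + 1), -18(q + 1)).
At (-1, -4): H = diag(6, 54).
Both eigenvalues are positive, so H is positive definite: a local minimum.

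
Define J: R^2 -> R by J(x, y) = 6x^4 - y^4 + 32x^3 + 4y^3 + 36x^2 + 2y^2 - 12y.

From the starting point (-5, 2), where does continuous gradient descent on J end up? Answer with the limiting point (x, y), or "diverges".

(-3, 1)

J is separable, so gradient descent decouples: x follows -∂J/∂x, y follows -∂J/∂y.
∂J/∂x = 24x(x + 1)(x + 3); at x=-5 this is -960, so x increases.
∂J/∂y = -4(y - 3)(y - 1)(y + 1); at y=2 this is 12, so y decreases.
x converges to its nearest critical value -3 (a local min of the x-part); y converges to 1. The iterate converges to (-3, 1).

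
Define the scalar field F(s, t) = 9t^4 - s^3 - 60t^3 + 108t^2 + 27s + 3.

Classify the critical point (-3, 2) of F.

The mixed partial ∂²F/∂s∂t is 0, so the Hessian at any point is diag(F_ss, F_tt) = diag(-6s, 36(3t^2 - 10t + 6)).
At (-3, 2): H = diag(18, -72).
The eigenvalues have opposite signs, so H is indefinite: a saddle point.

saddle point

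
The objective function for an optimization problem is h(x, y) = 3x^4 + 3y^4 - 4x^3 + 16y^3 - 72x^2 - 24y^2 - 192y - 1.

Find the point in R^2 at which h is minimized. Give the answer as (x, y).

(4, 2)

h(x,y) separates as P(x) + Q(y) − 1, so its minimum is min P + min Q − 1.
P'(x) = 12x(x - 4)(x + 3) vanishes at x ∈ {-3, 0, 4}; Q'(y) = 12(y - 2)(y + 2)(y + 4) vanishes at y ∈ {-4, -2, 2}.
Local minima of P (where P''>0): P(-3)=-297, P(4)=-640. Local minima of Q: Q(-4)=128, Q(2)=-304.
So the global minimum of h is P(4) + Q(2) − 1 = -640 − 304 − 1 = -945, attained at (4, 2).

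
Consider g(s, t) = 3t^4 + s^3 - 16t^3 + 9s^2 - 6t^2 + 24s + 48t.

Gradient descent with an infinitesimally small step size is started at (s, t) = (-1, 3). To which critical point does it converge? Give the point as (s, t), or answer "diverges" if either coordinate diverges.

(-2, 4)

g is separable, so gradient descent decouples: s follows -∂g/∂s, t follows -∂g/∂t.
∂g/∂s = 3(s + 2)(s + 4); at s=-1 this is 9, so s decreases.
∂g/∂t = 12(t - 4)(t - 1)(t + 1); at t=3 this is -96, so t increases.
s converges to its nearest critical value -2 (a local min of the s-part); t converges to 4. The iterate converges to (-2, 4).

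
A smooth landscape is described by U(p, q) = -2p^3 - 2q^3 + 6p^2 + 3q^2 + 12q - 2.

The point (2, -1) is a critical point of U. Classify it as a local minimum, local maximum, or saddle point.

saddle point

The mixed partial ∂²U/∂p∂q is 0, so the Hessian at any point is diag(U_pp, U_qq) = diag(12(-p + 1), 6(-2q + 1)).
At (2, -1): H = diag(-12, 18).
The eigenvalues have opposite signs, so H is indefinite: a saddle point.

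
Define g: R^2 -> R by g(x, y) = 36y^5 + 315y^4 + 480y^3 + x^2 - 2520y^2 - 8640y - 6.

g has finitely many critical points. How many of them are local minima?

2

g separates as a function of x plus a function of y, so ∇g=0 decouples.
∂g/∂x = 2x = 0 at x ∈ {0}; ∂g/∂y = 180(y - 2)(y + 2)(y + 3)(y + 4) = 0 at y ∈ {-4, -3, -2, 2}.
The Hessian is diagonal: diag(g_xx, g_yy). Second derivatives: g_xx(0)=2; g_yy(-4)=-2160, g_yy(-3)=900, g_yy(-2)=-1440, g_yy(2)=21600.
Local minima occur where both diagonal entries positive: (0, -3), (0, 2). Count: 2.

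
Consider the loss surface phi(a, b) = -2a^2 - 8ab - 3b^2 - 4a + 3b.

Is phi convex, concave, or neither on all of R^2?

phi is quadratic, so its Hessian is the constant matrix H = [[-4, -8], [-8, -6]].
det(H) = -40, tr(H) = -10.
det(H) < 0, so H is indefinite: neither convex nor concave.

neither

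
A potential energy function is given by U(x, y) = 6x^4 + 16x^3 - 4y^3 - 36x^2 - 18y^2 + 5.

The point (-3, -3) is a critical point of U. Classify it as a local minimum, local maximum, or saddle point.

The mixed partial ∂²U/∂x∂y is 0, so the Hessian at any point is diag(U_xx, U_yy) = diag(24(3x^2 + 4x - 3), -12(2y + 3)).
At (-3, -3): H = diag(288, 36).
Both eigenvalues are positive, so H is positive definite: a local minimum.

local minimum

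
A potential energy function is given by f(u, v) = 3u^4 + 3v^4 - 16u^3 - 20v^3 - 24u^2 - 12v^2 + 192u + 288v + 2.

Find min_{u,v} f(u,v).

f(u,v) separates as P(u) + Q(v) + 2, so its minimum is min P + min Q + 2.
P'(u) = 12(u - 4)(u - 2)(u + 2) vanishes at u ∈ {-2, 2, 4}; Q'(v) = 12(v - 4)(v - 3)(v + 2) vanishes at v ∈ {-2, 3, 4}.
Local minima of P (where P''>0): P(-2)=-304, P(4)=128. Local minima of Q: Q(-2)=-416, Q(4)=448.
So the global minimum of f is P(-2) + Q(-2) + 2 = -304 − 416 + 2 = -718, attained at (-2, -2).

-718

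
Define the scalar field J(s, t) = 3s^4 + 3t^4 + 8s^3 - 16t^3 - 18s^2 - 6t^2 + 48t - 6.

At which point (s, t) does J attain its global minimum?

J(s,t) separates as P(s) + Q(t) − 6, so its minimum is min P + min Q − 6.
P'(s) = 12s(s - 1)(s + 3) vanishes at s ∈ {-3, 0, 1}; Q'(t) = 12(t - 4)(t - 1)(t + 1) vanishes at t ∈ {-1, 1, 4}.
Local minima of P (where P''>0): P(-3)=-135, P(1)=-7. Local minima of Q: Q(-1)=-35, Q(4)=-160.
So the global minimum of J is P(-3) + Q(4) − 6 = -135 − 160 − 6 = -301, attained at (-3, 4).

(-3, 4)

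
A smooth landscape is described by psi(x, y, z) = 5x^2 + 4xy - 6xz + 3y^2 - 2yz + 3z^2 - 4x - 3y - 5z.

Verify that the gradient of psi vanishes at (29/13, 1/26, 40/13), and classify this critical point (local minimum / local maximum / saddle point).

local minimum

∇psi = (10x + 4y - 6z - 4, 4x + 6y - 2z - 3, -6x - 2y + 6z - 5); substituting (29/13, 1/26, 40/13) gives ∇psi = (0, 0, 0), so (29/13, 1/26, 40/13) is indeed a critical point.
The Hessian is constant: H = [[10, 4, -6], [4, 6, -2], [-6, -2, 6]].
Leading principal minors: Δ₁ = 10, Δ₂ = 44, Δ₃ = 104.
All leading minors are positive, so H is positive definite: a local minimum.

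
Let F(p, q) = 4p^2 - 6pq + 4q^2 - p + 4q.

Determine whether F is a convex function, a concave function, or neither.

F is quadratic, so its Hessian is the constant matrix H = [[8, -6], [-6, 8]].
det(H) = 28, tr(H) = 16.
det(H) > 0 and tr(H) > 0, so H is positive definite everywhere: convex.

convex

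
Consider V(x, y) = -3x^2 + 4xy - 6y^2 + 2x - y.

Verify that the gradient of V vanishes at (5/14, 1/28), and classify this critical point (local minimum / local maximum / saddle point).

local maximum

∇V = (-6x + 4y + 2, 4x - 12y - 1); substituting (5/14, 1/28) gives ∇V = (0, 0), so (5/14, 1/28) is indeed a critical point.
The Hessian of V is constant: H = [[-6, 4], [4, -12]].
det(H) = (-6)·(-12) − 4² = 56.
det(H) > 0 and tr(H) = -18 < 0, so H is negative definite and the point is a local maximum.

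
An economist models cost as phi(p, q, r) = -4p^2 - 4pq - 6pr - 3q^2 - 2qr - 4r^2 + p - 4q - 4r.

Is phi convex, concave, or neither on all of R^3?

concave

phi is quadratic, so its Hessian is the constant matrix H = [[-8, -4, -6], [-4, -6, -2], [-6, -2, -8]].
Leading principal minors: -8, 32, -104.
Signs alternate −, +, − ⇒ H ≺ 0 ⇒ concave.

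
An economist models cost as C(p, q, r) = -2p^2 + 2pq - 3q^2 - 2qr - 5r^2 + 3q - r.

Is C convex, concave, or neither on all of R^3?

concave

C is quadratic, so its Hessian is the constant matrix H = [[-4, 2, 0], [2, -6, -2], [0, -2, -10]].
Leading principal minors: -4, 20, -184.
Signs alternate −, +, − ⇒ H ≺ 0 ⇒ concave.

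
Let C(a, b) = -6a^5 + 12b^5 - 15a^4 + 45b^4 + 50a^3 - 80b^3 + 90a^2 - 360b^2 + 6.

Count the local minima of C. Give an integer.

C separates as a function of a plus a function of b, so ∇C=0 decouples.
∂C/∂a = -30a(a - 2)(a + 1)(a + 3) = 0 at a ∈ {-3, -1, 0, 2}; ∂C/∂b = 60b(b - 2)(b + 2)(b + 3) = 0 at b ∈ {-3, -2, 0, 2}.
The Hessian is diagonal: diag(C_aa, C_bb). Second derivatives: C_aa(-3)=900, C_aa(-1)=-180, C_aa(0)=180, C_aa(2)=-900; C_bb(-3)=-900, C_bb(-2)=480, C_bb(0)=-720, C_bb(2)=2400.
Local minima occur where both diagonal entries positive: (-3, -2), (-3, 2), (0, -2), (0, 2). Count: 4.

4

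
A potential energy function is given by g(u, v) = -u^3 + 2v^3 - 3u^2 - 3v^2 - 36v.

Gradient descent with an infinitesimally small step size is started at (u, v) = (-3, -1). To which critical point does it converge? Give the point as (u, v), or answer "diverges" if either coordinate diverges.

g is separable, so gradient descent decouples: u follows -∂g/∂u, v follows -∂g/∂v.
∂g/∂u = -3u(u + 2); at u=-3 this is -9, so u increases.
∂g/∂v = 6(v - 3)(v + 2); at v=-1 this is -24, so v increases.
u converges to its nearest critical value -2 (a local min of the u-part); v converges to 3. The iterate converges to (-2, 3).

(-2, 3)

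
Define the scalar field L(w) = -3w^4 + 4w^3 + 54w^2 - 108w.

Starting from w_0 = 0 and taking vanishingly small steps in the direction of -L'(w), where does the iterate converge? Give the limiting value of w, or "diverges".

L'(w) = -12(w - 3)(w - 1)(w + 3), so L'(0) = -108.
Gradient descent moves in the -L' direction, i.e. w is increasing.
The nearest critical point in that direction is w = 1, where L'' = 96 > 0 (a local minimum). The iterate converges there.

1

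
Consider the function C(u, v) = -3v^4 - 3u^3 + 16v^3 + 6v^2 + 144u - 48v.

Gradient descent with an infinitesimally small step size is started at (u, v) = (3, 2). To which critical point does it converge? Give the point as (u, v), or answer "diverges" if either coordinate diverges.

(-4, 1)

C is separable, so gradient descent decouples: u follows -∂C/∂u, v follows -∂C/∂v.
∂C/∂u = -9(u - 4)(u + 4); at u=3 this is 63, so u decreases.
∂C/∂v = -12(v - 4)(v - 1)(v + 1); at v=2 this is 72, so v decreases.
u converges to its nearest critical value -4 (a local min of the u-part); v converges to 1. The iterate converges to (-4, 1).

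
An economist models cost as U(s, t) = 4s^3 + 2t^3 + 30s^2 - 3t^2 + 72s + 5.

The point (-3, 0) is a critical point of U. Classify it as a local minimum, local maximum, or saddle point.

local maximum

The mixed partial ∂²U/∂s∂t is 0, so the Hessian at any point is diag(U_ss, U_tt) = diag(12(2s + 5), 6(2t - 1)).
At (-3, 0): H = diag(-12, -6).
Both eigenvalues are negative, so H is negative definite: a local maximum.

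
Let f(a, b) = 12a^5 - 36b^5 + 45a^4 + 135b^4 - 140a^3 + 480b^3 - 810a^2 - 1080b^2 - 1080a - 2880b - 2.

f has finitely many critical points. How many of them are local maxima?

f separates as a function of a plus a function of b, so ∇f=0 decouples.
∂f/∂a = 60(a - 3)(a + 1)(a + 2)(a + 3) = 0 at a ∈ {-3, -2, -1, 3}; ∂f/∂b = -180(b - 4)(b - 2)(b + 1)(b + 2) = 0 at b ∈ {-2, -1, 2, 4}.
The Hessian is diagonal: diag(f_aa, f_bb). Second derivatives: f_aa(-3)=-720, f_aa(-2)=300, f_aa(-1)=-480, f_aa(3)=7200; f_bb(-2)=4320, f_bb(-1)=-2700, f_bb(2)=4320, f_bb(4)=-10800.
Local maxima occur where both diagonal entries negative: (-3, -1), (-3, 4), (-1, -1), (-1, 4). Count: 4.

4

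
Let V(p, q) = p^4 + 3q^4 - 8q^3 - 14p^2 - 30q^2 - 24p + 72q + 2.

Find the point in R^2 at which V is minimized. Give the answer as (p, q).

(3, -2)

V(p,q) separates as A(p) + B(q) + 2, so its minimum is min A + min B + 2.
A'(p) = 4(p - 3)(p + 1)(p + 2) vanishes at p ∈ {-2, -1, 3}; B'(q) = 12(q - 3)(q - 1)(q + 2) vanishes at q ∈ {-2, 1, 3}.
Local minima of A (where A''>0): A(-2)=8, A(3)=-117. Local minima of B: B(-2)=-152, B(3)=-27.
So the global minimum of V is A(3) + B(-2) + 2 = -117 − 152 + 2 = -267, attained at (3, -2).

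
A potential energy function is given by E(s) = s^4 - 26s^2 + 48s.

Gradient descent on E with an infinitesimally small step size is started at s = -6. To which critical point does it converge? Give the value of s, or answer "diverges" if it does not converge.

-4

E'(s) = 4(s - 3)(s - 1)(s + 4), so E'(-6) = -504.
Gradient descent moves in the -E' direction, i.e. s is increasing.
The nearest critical point in that direction is s = -4, where E'' = 140 > 0 (a local minimum). The iterate converges there.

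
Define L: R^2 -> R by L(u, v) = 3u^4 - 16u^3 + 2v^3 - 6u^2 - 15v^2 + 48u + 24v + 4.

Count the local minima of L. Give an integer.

2

L separates as a function of u plus a function of v, so ∇L=0 decouples.
∂L/∂u = 12(u - 4)(u - 1)(u + 1) = 0 at u ∈ {-1, 1, 4}; ∂L/∂v = 6(v - 4)(v - 1) = 0 at v ∈ {1, 4}.
The Hessian is diagonal: diag(L_uu, L_vv). Second derivatives: L_uu(-1)=120, L_uu(1)=-72, L_uu(4)=180; L_vv(1)=-18, L_vv(4)=18.
Local minima occur where both diagonal entries positive: (-1, 4), (4, 4). Count: 2.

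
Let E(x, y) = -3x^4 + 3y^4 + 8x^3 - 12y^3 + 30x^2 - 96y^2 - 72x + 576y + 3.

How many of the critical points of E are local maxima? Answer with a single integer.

E separates as a function of x plus a function of y, so ∇E=0 decouples.
∂E/∂x = -12(x - 3)(x - 1)(x + 2) = 0 at x ∈ {-2, 1, 3}; ∂E/∂y = 12(y - 4)(y - 3)(y + 4) = 0 at y ∈ {-4, 3, 4}.
The Hessian is diagonal: diag(E_xx, E_yy). Second derivatives: E_xx(-2)=-180, E_xx(1)=72, E_xx(3)=-120; E_yy(-4)=672, E_yy(3)=-84, E_yy(4)=96.
Local maxima occur where both diagonal entries negative: (-2, 3), (3, 3). Count: 2.

2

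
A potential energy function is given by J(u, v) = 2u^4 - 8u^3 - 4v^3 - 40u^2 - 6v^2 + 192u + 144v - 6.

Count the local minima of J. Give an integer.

J separates as a function of u plus a function of v, so ∇J=0 decouples.
∂J/∂u = 8(u - 4)(u - 2)(u + 3) = 0 at u ∈ {-3, 2, 4}; ∂J/∂v = -12(v - 3)(v + 4) = 0 at v ∈ {-4, 3}.
The Hessian is diagonal: diag(J_uu, J_vv). Second derivatives: J_uu(-3)=280, J_uu(2)=-80, J_uu(4)=112; J_vv(-4)=84, J_vv(3)=-84.
Local minima occur where both diagonal entries positive: (-3, -4), (4, -4). Count: 2.

2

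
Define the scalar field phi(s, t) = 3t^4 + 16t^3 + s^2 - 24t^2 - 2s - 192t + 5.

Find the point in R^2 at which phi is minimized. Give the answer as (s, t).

(1, 2)

phi(s,t) separates as P(s) + Q(t) + 5, so its minimum is min P + min Q + 5.
P'(s) = 2s - 2 vanishes at s ∈ {1}; Q'(t) = 12(t - 2)(t + 2)(t + 4) vanishes at t ∈ {-4, -2, 2}.
Local minima of P (where P''>0): P(1)=-1. Local minima of Q: Q(-4)=128, Q(2)=-304.
So the global minimum of phi is P(1) + Q(2) + 5 = -1 − 304 + 5 = -300, attained at (1, 2).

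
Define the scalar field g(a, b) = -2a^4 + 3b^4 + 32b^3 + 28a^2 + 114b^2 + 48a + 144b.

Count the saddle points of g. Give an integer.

5

g separates as a function of a plus a function of b, so ∇g=0 decouples.
∂g/∂a = -8(a - 3)(a + 1)(a + 2) = 0 at a ∈ {-2, -1, 3}; ∂g/∂b = 12(b + 1)(b + 3)(b + 4) = 0 at b ∈ {-4, -3, -1}.
The Hessian is diagonal: diag(g_aa, g_bb). Second derivatives: g_aa(-2)=-40, g_aa(-1)=32, g_aa(3)=-160; g_bb(-4)=36, g_bb(-3)=-24, g_bb(-1)=72.
Saddle points occur where the two diagonal entries have opposite signs: (-2, -4), (-2, -1), (-1, -3), (3, -4), (3, -1). Count: 5.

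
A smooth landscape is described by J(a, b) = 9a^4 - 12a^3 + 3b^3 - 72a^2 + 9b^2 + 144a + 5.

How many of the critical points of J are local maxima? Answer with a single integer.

J separates as a function of a plus a function of b, so ∇J=0 decouples.
∂J/∂a = 36(a - 2)(a - 1)(a + 2) = 0 at a ∈ {-2, 1, 2}; ∂J/∂b = 9b(b + 2) = 0 at b ∈ {-2, 0}.
The Hessian is diagonal: diag(J_aa, J_bb). Second derivatives: J_aa(-2)=432, J_aa(1)=-108, J_aa(2)=144; J_bb(-2)=-18, J_bb(0)=18.
Local maxima occur where both diagonal entries negative: (1, -2). Count: 1.

1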